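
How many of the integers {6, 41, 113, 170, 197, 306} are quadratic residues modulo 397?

1

(6/397) = -1 → non-residue.
(41/397) = -1 → non-residue.
(113/397) = -1 → non-residue.
(170/397) = -1 → non-residue.
(197/397) = -1 → non-residue.
(306/397) = +1 → QR.
Total quadratic residues among the 6: 1.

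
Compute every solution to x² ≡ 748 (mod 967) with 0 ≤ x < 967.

461, 506

Since 967 ≡ 3 (mod 4), a square root of 748 is 748^((967+1)/4) = 748^242 mod 967.
Repeated squaring: 748^2≡578, 748^4≡469, 748^8≡452, 748^16≡267, 748^32≡698, 748^64≡803, 748^128≡787 (mod 967).
748^242 = 748^(128+64+32+16+2) ≡ 461 (mod 967).
Check: 461² = 212521 ≡ 748 (mod 967). The two roots are 461 and 506.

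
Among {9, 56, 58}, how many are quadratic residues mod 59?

1

(9/59) = +1 → QR.
(56/59) = -1 → non-residue.
(58/59) = -1 → non-residue.
Total quadratic residues among the 3: 1.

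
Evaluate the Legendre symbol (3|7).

Euler's criterion: (3/7) ≡ 3^3 (mod 7).
3^2 ≡ 2 (mod 7)
3^3 = 3^(2+1) ≡ 6 (mod 7).
Result is 6 ≡ −1, so (3/7) = −1.

-1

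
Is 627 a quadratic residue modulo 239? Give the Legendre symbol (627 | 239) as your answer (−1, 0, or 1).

Euler's criterion: (627/239) ≡ 149^119 (mod 239).
149^2 ≡ 213 (mod 239)
149^4 ≡ 198 (mod 239)
149^8 ≡ 8 (mod 239)
149^16 ≡ 64 (mod 239)
149^32 ≡ 33 (mod 239)
149^64 ≡ 133 (mod 239)
149^119 = 149^(64+32+16+4+2+1) ≡ 238 (mod 239).
Result is 238 ≡ −1, so (627/239) = −1.

-1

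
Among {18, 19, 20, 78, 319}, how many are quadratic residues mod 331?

(18/331) = -1 → non-residue.
(19/331) = +1 → QR.
(20/331) = +1 → QR.
(78/331) = -1 → non-residue.
(319/331) = +1 → QR.
Total quadratic residues among the 5: 3.

3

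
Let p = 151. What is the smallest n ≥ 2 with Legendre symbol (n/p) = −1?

3

(2/151) = +1, so 2 is a residue.
(3/151) = −1, so 3 is the smallest positive non-residue mod 151.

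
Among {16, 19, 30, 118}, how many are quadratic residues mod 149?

(16/149) = +1 → QR.
(19/149) = +1 → QR.
(30/149) = +1 → QR.
(118/149) = +1 → QR.
Total quadratic residues among the 4: 4.

4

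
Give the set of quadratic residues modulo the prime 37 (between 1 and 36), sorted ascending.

1, 3, 4, 7, 9, 10, 11, 12, 16, 21, 25, 26, 27, 28, 30, 33, 34, 36

Square k = 1,…,18 (k and 37−k give the same square):
1²=1, 2²=4, 3²=9, 4²=16, 5²=25, 6²=36, 7²≡12, 8²≡27, 9²≡7, 10²≡26, 11²≡10, 12²≡33, 13²≡21, 14²≡11, 15²≡3, 16²≡34, 17²≡30, 18²≡28 (mod 37).
So the quadratic residues mod 37 are {1, 3, 4, 7, 9, 10, 11, 12, 16, 21, 25, 26, 27, 28, 30, 33, 34, 36}.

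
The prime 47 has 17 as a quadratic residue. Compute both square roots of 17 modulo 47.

Since 47 ≡ 3 (mod 4), a square root of 17 is 17^((47+1)/4) = 17^12 mod 47.
Repeated squaring: 17^2≡7, 17^4≡2, 17^8≡4 (mod 47).
17^12 = 17^(8+4) ≡ 8 (mod 47).
Check: 8² = 64 ≡ 17 (mod 47). The two roots are 8 and 39.

8, 39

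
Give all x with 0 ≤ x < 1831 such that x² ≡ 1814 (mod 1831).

74, 1757

Since 1831 ≡ 3 (mod 4), a square root of 1814 is 1814^((1831+1)/4) = 1814^458 mod 1831.
Repeated squaring: 1814^2≡289, 1814^4≡1126, 1814^8≡824, 1814^16≡1506, 1814^32≡1258, 1814^64≡580, 1814^128≡1327, 1814^256≡1338 (mod 1831).
1814^458 = 1814^(256+128+64+8+2) ≡ 1757 (mod 1831).
Check: 1757² = 3087049 ≡ 1814 (mod 1831). The two roots are 74 and 1757.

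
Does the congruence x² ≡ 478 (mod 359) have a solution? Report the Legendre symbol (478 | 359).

-1

Euler's criterion: (478/359) ≡ 119^179 (mod 359).
119^2 ≡ 160 (mod 359)
119^4 ≡ 111 (mod 359)
119^8 ≡ 115 (mod 359)
119^16 ≡ 301 (mod 359)
119^32 ≡ 133 (mod 359)
119^64 ≡ 98 (mod 359)
119^128 ≡ 270 (mod 359)
119^179 = 119^(128+32+16+2+1) ≡ 358 (mod 359).
Result is 358 ≡ −1, so (478/359) = −1.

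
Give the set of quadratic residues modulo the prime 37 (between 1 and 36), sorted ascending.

Square k = 1,…,18 (k and 37−k give the same square):
1²=1, 2²=4, 3²=9, 4²=16, 5²=25, 6²=36, 7²≡12, 8²≡27, 9²≡7, 10²≡26, 11²≡10, 12²≡33, 13²≡21, 14²≡11, 15²≡3, 16²≡34, 17²≡30, 18²≡28 (mod 37).
So the quadratic residues mod 37 are {1, 3, 4, 7, 9, 10, 11, 12, 16, 21, 25, 26, 27, 28, 30, 33, 34, 36}.

1, 3, 4, 7, 9, 10, 11, 12, 16, 21, 25, 26, 27, 28, 30, 33, 34, 36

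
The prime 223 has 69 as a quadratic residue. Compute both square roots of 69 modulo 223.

Since 223 ≡ 3 (mod 4), a square root of 69 is 69^((223+1)/4) = 69^56 mod 223.
Repeated squaring: 69^2≡78, 69^4≡63, 69^8≡178, 69^16≡18, 69^32≡101 (mod 223).
69^56 = 69^(32+16+8) ≡ 31 (mod 223).
Check: 31² = 961 ≡ 69 (mod 223). The two roots are 31 and 192.

31, 192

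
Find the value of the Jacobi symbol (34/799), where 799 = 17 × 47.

0

Pull out 2: since 799 ≡ 7 (mod 8), (2/799) = +1.
Reciprocity: 17 ≡ 1 and 799 ≡ 3 (mod 4), so (17/799) = +(799/17).
Reduce top mod 17: now compute (0/17).
Top reduces to 0: gcd > 1, so the symbol is 0.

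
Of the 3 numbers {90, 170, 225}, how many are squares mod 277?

2

(90/277) = +1 → QR.
(170/277) = -1 → non-residue.
(225/277) = +1 → QR.
Total quadratic residues among the 3: 2.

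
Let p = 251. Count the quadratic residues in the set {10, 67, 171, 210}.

1

(10/251) = -1 → non-residue.
(67/251) = +1 → QR.
(171/251) = -1 → non-residue.
(210/251) = -1 → non-residue.
Total quadratic residues among the 4: 1.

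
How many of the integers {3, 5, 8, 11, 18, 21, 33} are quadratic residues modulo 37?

(3/37) = +1 → QR.
(5/37) = -1 → non-residue.
(8/37) = -1 → non-residue.
(11/37) = +1 → QR.
(18/37) = -1 → non-residue.
(21/37) = +1 → QR.
(33/37) = +1 → QR.
Total quadratic residues among the 7: 4.

4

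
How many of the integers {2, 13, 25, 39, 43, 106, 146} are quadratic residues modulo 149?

(2/149) = -1 → non-residue.
(13/149) = -1 → non-residue.
(25/149) = +1 → QR.
(39/149) = +1 → QR.
(43/149) = -1 → non-residue.
(106/149) = -1 → non-residue.
(146/149) = -1 → non-residue.
Total quadratic residues among the 7: 2.

2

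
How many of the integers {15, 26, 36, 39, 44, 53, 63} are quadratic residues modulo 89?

(15/89) = -1 → non-residue.
(26/89) = -1 → non-residue.
(36/89) = +1 → QR.
(39/89) = +1 → QR.
(44/89) = +1 → QR.
(53/89) = +1 → QR.
(63/89) = -1 → non-residue.
Total quadratic residues among the 7: 4.

4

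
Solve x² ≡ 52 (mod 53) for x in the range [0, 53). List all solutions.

23, 30

53 ≡ 1 (mod 4), so we find a root by search.
Trying successive values, 23² = 529 ≡ 52 (mod 53). The other root is 53 − 23 = 30.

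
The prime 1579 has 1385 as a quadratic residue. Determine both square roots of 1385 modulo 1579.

Since 1579 ≡ 3 (mod 4), a square root of 1385 is 1385^((1579+1)/4) = 1385^395 mod 1579.
Repeated squaring: 1385^2≡1319, 1385^4≡1282, 1385^8≡1364, 1385^16≡434, 1385^32≡455, 1385^64≡176, 1385^128≡975, 1385^256≡67 (mod 1579).
1385^395 = 1385^(256+128+8+2+1) ≡ 961 (mod 1579).
Check: 961² = 923521 ≡ 1385 (mod 1579). The two roots are 618 and 961.

618, 961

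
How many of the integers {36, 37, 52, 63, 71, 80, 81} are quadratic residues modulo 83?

(36/83) = +1 → QR.
(37/83) = +1 → QR.
(52/83) = -1 → non-residue.
(63/83) = +1 → QR.
(71/83) = -1 → non-residue.
(80/83) = -1 → non-residue.
(81/83) = +1 → QR.
Total quadratic residues among the 7: 4.

4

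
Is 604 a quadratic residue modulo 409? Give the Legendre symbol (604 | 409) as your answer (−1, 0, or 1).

-1

Euler's criterion: (604/409) ≡ 195^204 (mod 409).
195^2 ≡ 397 (mod 409)
195^4 ≡ 144 (mod 409)
195^8 ≡ 286 (mod 409)
195^16 ≡ 405 (mod 409)
195^32 ≡ 16 (mod 409)
195^64 ≡ 256 (mod 409)
195^128 ≡ 96 (mod 409)
195^204 = 195^(128+64+8+4) ≡ 408 (mod 409).
Result is 408 ≡ −1, so (604/409) = −1.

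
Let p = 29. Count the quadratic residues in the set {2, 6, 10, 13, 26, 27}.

2

(2/29) = -1 → non-residue.
(6/29) = +1 → QR.
(10/29) = -1 → non-residue.
(13/29) = +1 → QR.
(26/29) = -1 → non-residue.
(27/29) = -1 → non-residue.
Total quadratic residues among the 6: 2.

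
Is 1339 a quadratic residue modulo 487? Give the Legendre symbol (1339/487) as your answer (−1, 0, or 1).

-1

Euler's criterion: (1339/487) ≡ 365^243 (mod 487).
365^2 ≡ 274 (mod 487)
365^4 ≡ 78 (mod 487)
365^8 ≡ 240 (mod 487)
365^16 ≡ 134 (mod 487)
365^32 ≡ 424 (mod 487)
365^64 ≡ 73 (mod 487)
365^128 ≡ 459 (mod 487)
365^243 = 365^(128+64+32+16+2+1) ≡ 486 (mod 487).
Result is 486 ≡ −1, so (1339/487) = −1.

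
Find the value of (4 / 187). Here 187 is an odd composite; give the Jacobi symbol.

1

Pull out 2^2: since 187 ≡ 3 (mod 8), (2/187) = -1, so (2/187)^2 = +1.
Reached (1/187) = 1. Collecting the sign flips along the way, the symbol is +1.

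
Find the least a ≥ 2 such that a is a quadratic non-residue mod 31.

(2/31) = +1, so 2 is a residue.
(3/31) = −1, so 3 is the smallest positive non-residue mod 31.

3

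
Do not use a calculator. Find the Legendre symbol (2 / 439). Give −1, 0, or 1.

1

Pull out 2: since 439 ≡ 7 (mod 8), (2/439) = +1.
Reached (1/439) = 1. Collecting the sign flips along the way, the symbol is +1.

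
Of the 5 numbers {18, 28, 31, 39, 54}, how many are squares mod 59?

(18/59) = -1 → non-residue.
(28/59) = +1 → QR.
(31/59) = -1 → non-residue.
(39/59) = -1 → non-residue.
(54/59) = -1 → non-residue.
Total quadratic residues among the 5: 1.

1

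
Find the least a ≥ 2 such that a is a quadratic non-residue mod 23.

5

(2/23) = +1, so 2 is a residue.
(3/23) = +1, so 3 is a residue.
(4/23) = +1, so 4 is a residue.
(5/23) = −1, so 5 is the smallest positive non-residue mod 23.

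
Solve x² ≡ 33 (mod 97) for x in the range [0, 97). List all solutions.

97 ≡ 1 (mod 4), so we find a root by search.
Trying successive values, 18² = 324 ≡ 33 (mod 97). The other root is 97 − 18 = 79.

18, 79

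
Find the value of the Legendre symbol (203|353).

-1

Reciprocity: 203 ≡ 3 and 353 ≡ 1 (mod 4), so (203/353) = +(353/203).
Reduce top mod 203: now compute (150/203).
Pull out 2: since 203 ≡ 3 (mod 8), (2/203) = -1.
Reciprocity: 75 ≡ 3 and 203 ≡ 3 (mod 4), so (75/203) = −(203/75).
Reduce top mod 75: now compute (53/75).
Reciprocity: 53 ≡ 1 and 75 ≡ 3 (mod 4), so (53/75) = +(75/53).
Reduce top mod 53: now compute (22/53).
Pull out 2: since 53 ≡ 5 (mod 8), (2/53) = -1.
Reciprocity: 11 ≡ 3 and 53 ≡ 1 (mod 4), so (11/53) = +(53/11).
Reduce top mod 11: now compute (9/11).
Reciprocity: 9 ≡ 1 and 11 ≡ 3 (mod 4), so (9/11) = +(11/9).
Reduce top mod 9: now compute (2/9).
Pull out 2: since 9 ≡ 1 (mod 8), (2/9) = +1.
Reached (1/9) = 1. Collecting the sign flips along the way, the symbol is -1.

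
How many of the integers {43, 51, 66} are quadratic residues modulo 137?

0

(43/137) = -1 → non-residue.
(51/137) = -1 → non-residue.
(66/137) = -1 → non-residue.
Total quadratic residues among the 3: 0.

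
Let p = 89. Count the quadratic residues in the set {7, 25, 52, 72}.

2

(7/89) = -1 → non-residue.
(25/89) = +1 → QR.
(52/89) = -1 → non-residue.
(72/89) = +1 → QR.
Total quadratic residues among the 4: 2.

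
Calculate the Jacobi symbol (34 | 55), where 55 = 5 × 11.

Pull out 2: since 55 ≡ 7 (mod 8), (2/55) = +1.
Reciprocity: 17 ≡ 1 and 55 ≡ 3 (mod 4), so (17/55) = +(55/17).
Reduce top mod 17: now compute (4/17).
Pull out 2^2: since 17 ≡ 1 (mod 8), (2/17) = +1, so (2/17)^2 = +1.
Reached (1/17) = 1. Collecting the sign flips along the way, the symbol is +1.

1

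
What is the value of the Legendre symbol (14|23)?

-1

Euler's criterion: (14/23) ≡ 14^11 (mod 23).
14^2 ≡ 12 (mod 23)
14^4 ≡ 6 (mod 23)
14^8 ≡ 13 (mod 23)
14^11 = 14^(8+2+1) ≡ 22 (mod 23).
Result is 22 ≡ −1, so (14/23) = −1.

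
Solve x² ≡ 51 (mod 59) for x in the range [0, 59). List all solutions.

13, 46

Since 59 ≡ 3 (mod 4), a square root of 51 is 51^((59+1)/4) = 51^15 mod 59.
Repeated squaring: 51^2≡5, 51^4≡25, 51^8≡35 (mod 59).
51^15 = 51^(8+4+2+1) ≡ 46 (mod 59).
Check: 46² = 2116 ≡ 51 (mod 59). The two roots are 13 and 46.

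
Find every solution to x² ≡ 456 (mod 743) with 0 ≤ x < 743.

80, 663

Since 743 ≡ 3 (mod 4), a square root of 456 is 456^((743+1)/4) = 456^186 mod 743.
Repeated squaring: 456^2≡639, 456^4≡414, 456^8≡506, 456^16≡444, 456^32≡241, 456^64≡127, 456^128≡526 (mod 743).
456^186 = 456^(128+32+16+8+2) ≡ 663 (mod 743).
Check: 663² = 439569 ≡ 456 (mod 743). The two roots are 80 and 663.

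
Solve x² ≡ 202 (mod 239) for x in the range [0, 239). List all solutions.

Since 239 ≡ 3 (mod 4), a square root of 202 is 202^((239+1)/4) = 202^60 mod 239.
Repeated squaring: 202^2≡174, 202^4≡162, 202^8≡193, 202^16≡204, 202^32≡30 (mod 239).
202^60 = 202^(32+16+8+4) ≡ 218 (mod 239).
Check: 218² = 47524 ≡ 202 (mod 239). The two roots are 21 and 218.

21, 218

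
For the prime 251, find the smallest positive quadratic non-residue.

2

(2/251) = −1, so 2 is the smallest positive non-residue mod 251.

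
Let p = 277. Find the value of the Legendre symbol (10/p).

1

Pull out 2: since 277 ≡ 5 (mod 8), (2/277) = -1.
Reciprocity: 5 ≡ 1 and 277 ≡ 1 (mod 4), so (5/277) = +(277/5).
Reduce top mod 5: now compute (2/5).
Pull out 2: since 5 ≡ 5 (mod 8), (2/5) = -1.
Reached (1/5) = 1. Collecting the sign flips along the way, the symbol is +1.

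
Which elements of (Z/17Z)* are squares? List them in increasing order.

Square k = 1,…,8 (k and 17−k give the same square):
1²=1, 2²=4, 3²=9, 4²=16, 5²≡8, 6²≡2, 7²≡15, 8²≡13 (mod 17).
So the quadratic residues mod 17 are {1, 2, 4, 8, 9, 13, 15, 16}.

1,2,4,8,9,13,15,16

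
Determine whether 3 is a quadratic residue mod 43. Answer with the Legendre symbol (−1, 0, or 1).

-1

Reciprocity: 3 ≡ 3 and 43 ≡ 3 (mod 4), so (3/43) = −(43/3).
Reduce top mod 3: now compute (1/3).
Reached (1/3) = 1. Collecting the sign flips along the way, the symbol is -1.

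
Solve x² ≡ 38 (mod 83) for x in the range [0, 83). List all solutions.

11, 72

Since 83 ≡ 3 (mod 4), a square root of 38 is 38^((83+1)/4) = 38^21 mod 83.
Repeated squaring: 38^2≡33, 38^4≡10, 38^8≡17, 38^16≡40 (mod 83).
38^21 = 38^(16+4+1) ≡ 11 (mod 83).
Check: 11² = 121 ≡ 38 (mod 83). The two roots are 11 and 72.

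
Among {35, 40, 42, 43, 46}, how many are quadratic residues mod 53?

(35/53) = -1 → non-residue.
(40/53) = +1 → QR.
(42/53) = +1 → QR.
(43/53) = +1 → QR.
(46/53) = +1 → QR.
Total quadratic residues among the 5: 4.

4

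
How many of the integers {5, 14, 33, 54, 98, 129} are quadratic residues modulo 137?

3

(5/137) = -1 → non-residue.
(14/137) = +1 → QR.
(33/137) = -1 → non-residue.
(54/137) = -1 → non-residue.
(98/137) = +1 → QR.
(129/137) = +1 → QR.
Total quadratic residues among the 6: 3.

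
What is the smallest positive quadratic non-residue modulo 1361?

(2/1361) = +1, so 2 is a residue.
(3/1361) = −1, so 3 is the smallest positive non-residue mod 1361.

3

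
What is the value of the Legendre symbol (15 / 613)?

-1

Reciprocity: 15 ≡ 3 and 613 ≡ 1 (mod 4), so (15/613) = +(613/15).
Reduce top mod 15: now compute (13/15).
Reciprocity: 13 ≡ 1 and 15 ≡ 3 (mod 4), so (13/15) = +(15/13).
Reduce top mod 13: now compute (2/13).
Pull out 2: since 13 ≡ 5 (mod 8), (2/13) = -1.
Reached (1/13) = 1. Collecting the sign flips along the way, the symbol is -1.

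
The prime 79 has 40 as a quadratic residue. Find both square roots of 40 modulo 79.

Since 79 ≡ 3 (mod 4), a square root of 40 is 40^((79+1)/4) = 40^20 mod 79.
Repeated squaring: 40^2≡20, 40^4≡5, 40^8≡25, 40^16≡72 (mod 79).
40^20 = 40^(16+4) ≡ 44 (mod 79).
Check: 44² = 1936 ≡ 40 (mod 79). The two roots are 35 and 44.

35, 44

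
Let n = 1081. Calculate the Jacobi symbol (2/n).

Pull out 2: since 1081 ≡ 1 (mod 8), (2/1081) = +1.
Reached (1/1081) = 1. Collecting the sign flips along the way, the symbol is +1.

1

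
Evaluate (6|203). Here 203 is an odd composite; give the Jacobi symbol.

Pull out 2: since 203 ≡ 3 (mod 8), (2/203) = -1.
Reciprocity: 3 ≡ 3 and 203 ≡ 3 (mod 4), so (3/203) = −(203/3).
Reduce top mod 3: now compute (2/3).
Pull out 2: since 3 ≡ 3 (mod 8), (2/3) = -1.
Reached (1/3) = 1. Collecting the sign flips along the way, the symbol is -1.

-1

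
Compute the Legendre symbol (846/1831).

Pull out 2: since 1831 ≡ 7 (mod 8), (2/1831) = +1.
Reciprocity: 423 ≡ 3 and 1831 ≡ 3 (mod 4), so (423/1831) = −(1831/423).
Reduce top mod 423: now compute (139/423).
Reciprocity: 139 ≡ 3 and 423 ≡ 3 (mod 4), so (139/423) = −(423/139).
Reduce top mod 139: now compute (6/139).
Pull out 2: since 139 ≡ 3 (mod 8), (2/139) = -1.
Reciprocity: 3 ≡ 3 and 139 ≡ 3 (mod 4), so (3/139) = −(139/3).
Reduce top mod 3: now compute (1/3).
Reached (1/3) = 1. Collecting the sign flips along the way, the symbol is +1.

1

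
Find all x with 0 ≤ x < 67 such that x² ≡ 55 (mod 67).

Since 67 ≡ 3 (mod 4), a square root of 55 is 55^((67+1)/4) = 55^17 mod 67.
Repeated squaring: 55^2≡10, 55^4≡33, 55^8≡17, 55^16≡21 (mod 67).
55^17 = 55^(16+1) ≡ 16 (mod 67).
Check: 16² = 256 ≡ 55 (mod 67). The two roots are 16 and 51.

16, 51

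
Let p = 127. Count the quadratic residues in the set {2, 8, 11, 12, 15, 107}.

(2/127) = +1 → QR.
(8/127) = +1 → QR.
(11/127) = +1 → QR.
(12/127) = -1 → non-residue.
(15/127) = +1 → QR.
(107/127) = +1 → QR.
Total quadratic residues among the 6: 5.

5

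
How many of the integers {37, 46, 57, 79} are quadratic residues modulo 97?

(37/97) = -1 → non-residue.
(46/97) = -1 → non-residue.
(57/97) = -1 → non-residue.
(79/97) = +1 → QR.
Total quadratic residues among the 4: 1.

1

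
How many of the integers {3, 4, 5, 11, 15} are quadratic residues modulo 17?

(3/17) = -1 → non-residue.
(4/17) = +1 → QR.
(5/17) = -1 → non-residue.
(11/17) = -1 → non-residue.
(15/17) = +1 → QR.
Total quadratic residues among the 5: 2.

2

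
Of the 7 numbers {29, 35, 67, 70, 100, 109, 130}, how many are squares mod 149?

(29/149) = +1 → QR.
(35/149) = +1 → QR.
(67/149) = +1 → QR.
(70/149) = -1 → non-residue.
(100/149) = +1 → QR.
(109/149) = -1 → non-residue.
(130/149) = +1 → QR.
Total quadratic residues among the 7: 5.

5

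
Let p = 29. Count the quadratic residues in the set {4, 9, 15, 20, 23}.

(4/29) = +1 → QR.
(9/29) = +1 → QR.
(15/29) = -1 → non-residue.
(20/29) = +1 → QR.
(23/29) = +1 → QR.
Total quadratic residues among the 5: 4.

4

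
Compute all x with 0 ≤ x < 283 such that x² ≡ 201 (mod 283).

22, 261

Since 283 ≡ 3 (mod 4), a square root of 201 is 201^((283+1)/4) = 201^71 mod 283.
Repeated squaring: 201^2≡215, 201^4≡96, 201^8≡160, 201^16≡130, 201^32≡203, 201^64≡174 (mod 283).
201^71 = 201^(64+4+2+1) ≡ 261 (mod 283).
Check: 261² = 68121 ≡ 201 (mod 283). The two roots are 22 and 261.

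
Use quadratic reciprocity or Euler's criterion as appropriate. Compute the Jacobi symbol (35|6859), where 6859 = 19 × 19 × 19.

Reciprocity: 35 ≡ 3 and 6859 ≡ 3 (mod 4), so (35/6859) = −(6859/35).
Reduce top mod 35: now compute (34/35).
Pull out 2: since 35 ≡ 3 (mod 8), (2/35) = -1.
Reciprocity: 17 ≡ 1 and 35 ≡ 3 (mod 4), so (17/35) = +(35/17).
Reduce top mod 17: now compute (1/17).
Reached (1/17) = 1. Collecting the sign flips along the way, the symbol is +1.

1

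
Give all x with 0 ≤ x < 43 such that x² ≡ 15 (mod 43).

Since 43 ≡ 3 (mod 4), a square root of 15 is 15^((43+1)/4) = 15^11 mod 43.
Repeated squaring: 15^2≡10, 15^4≡14, 15^8≡24 (mod 43).
15^11 = 15^(8+2+1) ≡ 31 (mod 43).
Check: 31² = 961 ≡ 15 (mod 43). The two roots are 12 and 31.

12, 31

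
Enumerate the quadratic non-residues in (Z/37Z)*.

Square k = 1,…,18 (k and 37−k give the same square):
1²=1, 2²=4, 3²=9, 4²=16, 5²=25, 6²=36, 7²≡12, 8²≡27, 9²≡7, 10²≡26, 11²≡10, 12²≡33, 13²≡21, 14²≡11, 15²≡3, 16²≡34, 17²≡30, 18²≡28 (mod 37).
The residues are {1, 3, 4, 7, 9, 10, 11, 12, 16, 21, 25, 26, 27, 28, 30, 33, 34, 36}; the non-residues are the remaining 18 nonzero classes.

2, 5, 6, 8, 13, 14, 15, 17, 18, 19, 20, 22, 23, 24, 29, 31, 32, 35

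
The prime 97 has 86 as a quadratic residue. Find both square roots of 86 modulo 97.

38, 59

97 ≡ 1 (mod 4), so we find a root by search.
Trying successive values, 38² = 1444 ≡ 86 (mod 97). The other root is 97 − 38 = 59.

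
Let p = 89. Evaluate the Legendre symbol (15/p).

-1

Reciprocity: 15 ≡ 3 and 89 ≡ 1 (mod 4), so (15/89) = +(89/15).
Reduce top mod 15: now compute (14/15).
Pull out 2: since 15 ≡ 7 (mod 8), (2/15) = +1.
Reciprocity: 7 ≡ 3 and 15 ≡ 3 (mod 4), so (7/15) = −(15/7).
Reduce top mod 7: now compute (1/7).
Reached (1/7) = 1. Collecting the sign flips along the way, the symbol is -1.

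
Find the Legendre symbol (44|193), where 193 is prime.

Euler's criterion: (44/193) ≡ 44^96 (mod 193).
44^2 ≡ 6 (mod 193)
44^4 ≡ 36 (mod 193)
44^8 ≡ 138 (mod 193)
44^16 ≡ 130 (mod 193)
44^32 ≡ 109 (mod 193)
44^64 ≡ 108 (mod 193)
44^96 = 44^(64+32) ≡ 192 (mod 193).
Result is 192 ≡ −1, so (44/193) = −1.

-1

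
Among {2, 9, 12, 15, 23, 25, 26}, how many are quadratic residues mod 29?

(2/29) = -1 → non-residue.
(9/29) = +1 → QR.
(12/29) = -1 → non-residue.
(15/29) = -1 → non-residue.
(23/29) = +1 → QR.
(25/29) = +1 → QR.
(26/29) = -1 → non-residue.
Total quadratic residues among the 7: 3.

3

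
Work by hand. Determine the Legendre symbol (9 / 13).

Euler's criterion: (9/13) ≡ 9^6 (mod 13).
9^2 ≡ 3 (mod 13)
9^4 ≡ 9 (mod 13)
9^6 = 9^(4+2) ≡ 1 (mod 13).
Result is 1, so (9/13) = 1.

1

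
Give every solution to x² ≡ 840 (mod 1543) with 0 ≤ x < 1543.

712, 831

Since 1543 ≡ 3 (mod 4), a square root of 840 is 840^((1543+1)/4) = 840^386 mod 1543.
Repeated squaring: 840^2≡449, 840^4≡1011, 840^8≡655, 840^16≡71, 840^32≡412, 840^64≡14, 840^128≡196, 840^256≡1384 (mod 1543).
840^386 = 840^(256+128+2) ≡ 831 (mod 1543).
Check: 831² = 690561 ≡ 840 (mod 1543). The two roots are 712 and 831.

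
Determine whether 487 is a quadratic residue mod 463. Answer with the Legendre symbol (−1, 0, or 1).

Euler's criterion: (487/463) ≡ 24^231 (mod 463).
24^2 ≡ 113 (mod 463)
24^4 ≡ 268 (mod 463)
24^8 ≡ 59 (mod 463)
24^16 ≡ 240 (mod 463)
24^32 ≡ 188 (mod 463)
24^64 ≡ 156 (mod 463)
24^128 ≡ 260 (mod 463)
24^231 = 24^(128+64+32+4+2+1) ≡ 462 (mod 463).
Result is 462 ≡ −1, so (487/463) = −1.

-1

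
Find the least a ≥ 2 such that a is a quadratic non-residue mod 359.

(2/359) = +1, so 2 is a residue.
(3/359) = +1, so 3 is a residue.
(4/359) = +1, so 4 is a residue.
(5/359) = +1, so 5 is a residue.
(6/359) = +1, so 6 is a residue.
(7/359) = −1, so 7 is the smallest positive non-residue mod 359.

7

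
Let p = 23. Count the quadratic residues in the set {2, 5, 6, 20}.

(2/23) = +1 → QR.
(5/23) = -1 → non-residue.
(6/23) = +1 → QR.
(20/23) = -1 → non-residue.
Total quadratic residues among the 4: 2.

2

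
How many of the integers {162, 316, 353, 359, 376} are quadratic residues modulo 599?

(162/599) = +1 → QR.
(316/599) = -1 → non-residue.
(353/599) = -1 → non-residue.
(359/599) = -1 → non-residue.
(376/599) = +1 → QR.
Total quadratic residues among the 5: 2.

2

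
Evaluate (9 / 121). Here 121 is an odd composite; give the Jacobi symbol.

Reciprocity: 9 ≡ 1 and 121 ≡ 1 (mod 4), so (9/121) = +(121/9).
Reduce top mod 9: now compute (4/9).
Pull out 2^2: since 9 ≡ 1 (mod 8), (2/9) = +1, so (2/9)^2 = +1.
Reached (1/9) = 1. Collecting the sign flips along the way, the symbol is +1.

1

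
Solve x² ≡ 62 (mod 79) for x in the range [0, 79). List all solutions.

Since 79 ≡ 3 (mod 4), a square root of 62 is 62^((79+1)/4) = 62^20 mod 79.
Repeated squaring: 62^2≡52, 62^4≡18, 62^8≡8, 62^16≡64 (mod 79).
62^20 = 62^(16+4) ≡ 46 (mod 79).
Check: 46² = 2116 ≡ 62 (mod 79). The two roots are 33 and 46.

33, 46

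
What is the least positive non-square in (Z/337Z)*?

(2/337) = +1, so 2 is a residue.
(3/337) = +1, so 3 is a residue.
(4/337) = +1, so 4 is a residue.
(5/337) = −1, so 5 is the smallest positive non-residue mod 337.

5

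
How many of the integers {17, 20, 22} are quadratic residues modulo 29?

(17/29) = -1 → non-residue.
(20/29) = +1 → QR.
(22/29) = +1 → QR.
Total quadratic residues among the 3: 2.

2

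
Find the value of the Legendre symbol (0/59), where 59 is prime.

0

Top reduces to 0: gcd > 1, so the symbol is 0.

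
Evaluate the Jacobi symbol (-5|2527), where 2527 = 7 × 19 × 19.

1

First reduce: -5 ≡ 2522 (mod 2527).
Pull out 2: since 2527 ≡ 7 (mod 8), (2/2527) = +1.
Reciprocity: 1261 ≡ 1 and 2527 ≡ 3 (mod 4), so (1261/2527) = +(2527/1261).
Reduce top mod 1261: now compute (5/1261).
Reciprocity: 5 ≡ 1 and 1261 ≡ 1 (mod 4), so (5/1261) = +(1261/5).
Reduce top mod 5: now compute (1/5).
Reached (1/5) = 1. Collecting the sign flips along the way, the symbol is +1.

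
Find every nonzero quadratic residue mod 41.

Square k = 1,…,20 (k and 41−k give the same square):
1²=1, 2²=4, 3²=9, 4²=16, 5²=25, 6²=36, 7²≡8, 8²≡23, 9²≡40, 10²≡18, 11²≡39, 12²≡21, 13²≡5, 14²≡32, 15²≡20, 16²≡10, 17²≡2, 18²≡37, 19²≡33, 20²≡31 (mod 41).
So the quadratic residues mod 41 are {1, 2, 4, 5, 8, 9, 10, 16, 18, 20, 21, 23, 25, 31, 32, 33, 36, 37, 39, 40}.

1,2,4,5,8,9,10,16,18,20,21,23,25,31,32,33,36,37,39,40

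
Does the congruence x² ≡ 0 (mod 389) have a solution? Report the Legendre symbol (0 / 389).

Top reduces to 0: gcd > 1, so the symbol is 0.

0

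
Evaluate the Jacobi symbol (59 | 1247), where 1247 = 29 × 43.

1

Reciprocity: 59 ≡ 3 and 1247 ≡ 3 (mod 4), so (59/1247) = −(1247/59).
Reduce top mod 59: now compute (8/59).
Pull out 2^3: since 59 ≡ 3 (mod 8), (2/59) = -1, so (2/59)^3 = -1.
Reached (1/59) = 1. Collecting the sign flips along the way, the symbol is +1.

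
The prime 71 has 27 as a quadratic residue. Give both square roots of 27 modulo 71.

Since 71 ≡ 3 (mod 4), a square root of 27 is 27^((71+1)/4) = 27^18 mod 71.
Repeated squaring: 27^2≡19, 27^4≡6, 27^8≡36, 27^16≡18 (mod 71).
27^18 = 27^(16+2) ≡ 58 (mod 71).
Check: 58² = 3364 ≡ 27 (mod 71). The two roots are 13 and 58.

13, 58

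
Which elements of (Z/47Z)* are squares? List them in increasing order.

Square k = 1,…,23 (k and 47−k give the same square):
1²=1, 2²=4, 3²=9, 4²=16, 5²=25, 6²=36, 7²≡2, 8²≡17, 9²≡34, 10²≡6, 11²≡27, 12²≡3, 13²≡28, 14²≡8, 15²≡37, 16²≡21, 17²≡7, 18²≡42, 19²≡32, 20²≡24, 21²≡18, 22²≡14, 23²≡12 (mod 47).
So the quadratic residues mod 47 are {1, 2, 3, 4, 6, 7, 8, 9, 12, 14, 16, 17, 18, 21, 24, 25, 27, 28, 32, 34, 36, 37, 42}.

1,2,3,4,6,7,8,9,12,14,16,17,18,21,24,25,27,28,32,34,36,37,42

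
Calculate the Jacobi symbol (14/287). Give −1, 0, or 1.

Pull out 2: since 287 ≡ 7 (mod 8), (2/287) = +1.
Reciprocity: 7 ≡ 3 and 287 ≡ 3 (mod 4), so (7/287) = −(287/7).
Reduce top mod 7: now compute (0/7).
Top reduces to 0: gcd > 1, so the symbol is 0.

0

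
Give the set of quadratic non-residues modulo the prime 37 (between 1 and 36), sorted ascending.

2 5 6 8 13 14 15 17 18 19 20 22 23 24 29 31 32 35

Square k = 1,…,18 (k and 37−k give the same square):
1²=1, 2²=4, 3²=9, 4²=16, 5²=25, 6²=36, 7²≡12, 8²≡27, 9²≡7, 10²≡26, 11²≡10, 12²≡33, 13²≡21, 14²≡11, 15²≡3, 16²≡34, 17²≡30, 18²≡28 (mod 37).
The residues are {1, 3, 4, 7, 9, 10, 11, 12, 16, 21, 25, 26, 27, 28, 30, 33, 34, 36}; the non-residues are the remaining 18 nonzero classes.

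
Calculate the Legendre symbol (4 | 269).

Pull out 2^2: since 269 ≡ 5 (mod 8), (2/269) = -1, so (2/269)^2 = +1.
Reached (1/269) = 1. Collecting the sign flips along the way, the symbol is +1.

1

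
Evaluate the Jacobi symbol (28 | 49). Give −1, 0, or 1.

Pull out 2^2: since 49 ≡ 1 (mod 8), (2/49) = +1, so (2/49)^2 = +1.
Reciprocity: 7 ≡ 3 and 49 ≡ 1 (mod 4), so (7/49) = +(49/7).
Reduce top mod 7: now compute (0/7).
Top reduces to 0: gcd > 1, so the symbol is 0.

0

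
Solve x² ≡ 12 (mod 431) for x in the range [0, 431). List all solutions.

72, 359

Since 431 ≡ 3 (mod 4), a square root of 12 is 12^((431+1)/4) = 12^108 mod 431.
Repeated squaring: 12^2≡144, 12^4≡48, 12^8≡149, 12^16≡220, 12^32≡128, 12^64≡6 (mod 431).
12^108 = 12^(64+32+8+4) ≡ 72 (mod 431).
Check: 72² = 5184 ≡ 12 (mod 431). The two roots are 72 and 359.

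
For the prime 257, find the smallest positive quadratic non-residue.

(2/257) = +1, so 2 is a residue.
(3/257) = −1, so 3 is the smallest positive non-residue mod 257.

3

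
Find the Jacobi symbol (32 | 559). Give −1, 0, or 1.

1

Pull out 2^5: since 559 ≡ 7 (mod 8), (2/559) = +1, so (2/559)^5 = +1.
Reached (1/559) = 1. Collecting the sign flips along the way, the symbol is +1.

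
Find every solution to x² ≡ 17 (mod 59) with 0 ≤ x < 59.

Since 59 ≡ 3 (mod 4), a square root of 17 is 17^((59+1)/4) = 17^15 mod 59.
Repeated squaring: 17^2≡53, 17^4≡36, 17^8≡57 (mod 59).
17^15 = 17^(8+4+2+1) ≡ 28 (mod 59).
Check: 28² = 784 ≡ 17 (mod 59). The two roots are 28 and 31.

28, 31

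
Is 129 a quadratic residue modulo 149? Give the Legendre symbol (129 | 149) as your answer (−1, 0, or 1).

Euler's criterion: (129/149) ≡ 129^74 (mod 149).
129^2 ≡ 102 (mod 149)
129^4 ≡ 123 (mod 149)
129^8 ≡ 80 (mod 149)
129^16 ≡ 142 (mod 149)
129^32 ≡ 49 (mod 149)
129^64 ≡ 17 (mod 149)
129^74 = 129^(64+8+2) ≡ 1 (mod 149).
Result is 1, so (129/149) = 1.

1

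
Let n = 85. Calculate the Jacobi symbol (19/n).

1

Reciprocity: 19 ≡ 3 and 85 ≡ 1 (mod 4), so (19/85) = +(85/19).
Reduce top mod 19: now compute (9/19).
Reciprocity: 9 ≡ 1 and 19 ≡ 3 (mod 4), so (9/19) = +(19/9).
Reduce top mod 9: now compute (1/9).
Reached (1/9) = 1. Collecting the sign flips along the way, the symbol is +1.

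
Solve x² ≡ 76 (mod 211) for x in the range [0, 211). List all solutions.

42, 169

Since 211 ≡ 3 (mod 4), a square root of 76 is 76^((211+1)/4) = 76^53 mod 211.
Repeated squaring: 76^2≡79, 76^4≡122, 76^8≡114, 76^16≡125, 76^32≡11 (mod 211).
76^53 = 76^(32+16+4+1) ≡ 169 (mod 211).
Check: 169² = 28561 ≡ 76 (mod 211). The two roots are 42 and 169.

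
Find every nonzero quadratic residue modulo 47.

1 2 3 4 6 7 8 9 12 14 16 17 18 21 24 25 27 28 32 34 36 37 42

Square k = 1,…,23 (k and 47−k give the same square):
1²=1, 2²=4, 3²=9, 4²=16, 5²=25, 6²=36, 7²≡2, 8²≡17, 9²≡34, 10²≡6, 11²≡27, 12²≡3, 13²≡28, 14²≡8, 15²≡37, 16²≡21, 17²≡7, 18²≡42, 19²≡32, 20²≡24, 21²≡18, 22²≡14, 23²≡12 (mod 47).
So the quadratic residues mod 47 are {1, 2, 3, 4, 6, 7, 8, 9, 12, 14, 16, 17, 18, 21, 24, 25, 27, 28, 32, 34, 36, 37, 42}.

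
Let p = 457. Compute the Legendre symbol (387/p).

-1

Euler's criterion: (387/457) ≡ 387^228 (mod 457).
387^2 ≡ 330 (mod 457)
387^4 ≡ 134 (mod 457)
387^8 ≡ 133 (mod 457)
387^16 ≡ 323 (mod 457)
387^32 ≡ 133 (mod 457)
387^64 ≡ 323 (mod 457)
387^128 ≡ 133 (mod 457)
387^228 = 387^(128+64+32+4) ≡ 456 (mod 457).
Result is 456 ≡ −1, so (387/457) = −1.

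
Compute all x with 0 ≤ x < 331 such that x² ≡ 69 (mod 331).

Since 331 ≡ 3 (mod 4), a square root of 69 is 69^((331+1)/4) = 69^83 mod 331.
Repeated squaring: 69^2≡127, 69^4≡241, 69^8≡156, 69^16≡173, 69^32≡139, 69^64≡123 (mod 331).
69^83 = 69^(64+16+2+1) ≡ 20 (mod 331).
Check: 20² = 400 ≡ 69 (mod 331). The two roots are 20 and 311.

20, 311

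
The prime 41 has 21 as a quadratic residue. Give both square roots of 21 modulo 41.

41 ≡ 1 (mod 4), so we find a root by search.
Trying successive values, 12² = 144 ≡ 21 (mod 41). The other root is 41 − 12 = 29.

12, 29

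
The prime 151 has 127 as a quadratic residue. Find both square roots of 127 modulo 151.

60, 91

Since 151 ≡ 3 (mod 4), a square root of 127 is 127^((151+1)/4) = 127^38 mod 151.
Repeated squaring: 127^2≡123, 127^4≡29, 127^8≡86, 127^16≡148, 127^32≡9 (mod 151).
127^38 = 127^(32+4+2) ≡ 91 (mod 151).
Check: 91² = 8281 ≡ 127 (mod 151). The two roots are 60 and 91.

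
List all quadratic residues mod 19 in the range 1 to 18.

1 4 5 6 7 9 11 16 17

Square k = 1,…,9 (k and 19−k give the same square):
1²=1, 2²=4, 3²=9, 4²=16, 5²≡6, 6²≡17, 7²≡11, 8²≡7, 9²≡5 (mod 19).
So the quadratic residues mod 19 are {1, 4, 5, 6, 7, 9, 11, 16, 17}.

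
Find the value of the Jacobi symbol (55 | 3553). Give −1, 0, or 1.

Reciprocity: 55 ≡ 3 and 3553 ≡ 1 (mod 4), so (55/3553) = +(3553/55).
Reduce top mod 55: now compute (33/55).
Reciprocity: 33 ≡ 1 and 55 ≡ 3 (mod 4), so (33/55) = +(55/33).
Reduce top mod 33: now compute (22/33).
Pull out 2: since 33 ≡ 1 (mod 8), (2/33) = +1.
Reciprocity: 11 ≡ 3 and 33 ≡ 1 (mod 4), so (11/33) = +(33/11).
Reduce top mod 11: now compute (0/11).
Top reduces to 0: gcd > 1, so the symbol is 0.

0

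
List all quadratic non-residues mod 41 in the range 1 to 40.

3,6,7,11,12,13,14,15,17,19,22,24,26,27,28,29,30,34,35,38

Square k = 1,…,20 (k and 41−k give the same square):
1²=1, 2²=4, 3²=9, 4²=16, 5²=25, 6²=36, 7²≡8, 8²≡23, 9²≡40, 10²≡18, 11²≡39, 12²≡21, 13²≡5, 14²≡32, 15²≡20, 16²≡10, 17²≡2, 18²≡37, 19²≡33, 20²≡31 (mod 41).
The residues are {1, 2, 4, 5, 8, 9, 10, 16, 18, 20, 21, 23, 25, 31, 32, 33, 36, 37, 39, 40}; the non-residues are the remaining 20 nonzero classes.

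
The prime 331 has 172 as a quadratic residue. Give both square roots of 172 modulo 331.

145, 186

Since 331 ≡ 3 (mod 4), a square root of 172 is 172^((331+1)/4) = 172^83 mod 331.
Repeated squaring: 172^2≡125, 172^4≡68, 172^8≡321, 172^16≡100, 172^32≡70, 172^64≡266 (mod 331).
172^83 = 172^(64+16+2+1) ≡ 186 (mod 331).
Check: 186² = 34596 ≡ 172 (mod 331). The two roots are 145 and 186.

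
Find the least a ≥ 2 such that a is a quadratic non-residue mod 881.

3

(2/881) = +1, so 2 is a residue.
(3/881) = −1, so 3 is the smallest positive non-residue mod 881.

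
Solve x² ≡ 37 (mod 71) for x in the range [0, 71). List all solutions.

26, 45

Since 71 ≡ 3 (mod 4), a square root of 37 is 37^((71+1)/4) = 37^18 mod 71.
Repeated squaring: 37^2≡20, 37^4≡45, 37^8≡37, 37^16≡20 (mod 71).
37^18 = 37^(16+2) ≡ 45 (mod 71).
Check: 45² = 2025 ≡ 37 (mod 71). The two roots are 26 and 45.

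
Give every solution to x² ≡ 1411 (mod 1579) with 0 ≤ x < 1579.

325, 1254

Since 1579 ≡ 3 (mod 4), a square root of 1411 is 1411^((1579+1)/4) = 1411^395 mod 1579.
Repeated squaring: 1411^2≡1381, 1411^4≡1308, 1411^8≡807, 1411^16≡701, 1411^32≡332, 1411^64≡1273, 1411^128≡475, 1411^256≡1407 (mod 1579).
1411^395 = 1411^(256+128+8+2+1) ≡ 1254 (mod 1579).
Check: 1254² = 1572516 ≡ 1411 (mod 1579). The two roots are 325 and 1254.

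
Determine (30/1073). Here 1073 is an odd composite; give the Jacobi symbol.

1

Pull out 2: since 1073 ≡ 1 (mod 8), (2/1073) = +1.
Reciprocity: 15 ≡ 3 and 1073 ≡ 1 (mod 4), so (15/1073) = +(1073/15).
Reduce top mod 15: now compute (8/15).
Pull out 2^3: since 15 ≡ 7 (mod 8), (2/15) = +1, so (2/15)^3 = +1.
Reached (1/15) = 1. Collecting the sign flips along the way, the symbol is +1.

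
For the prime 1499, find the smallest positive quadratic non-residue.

(2/1499) = −1, so 2 is the smallest positive non-residue mod 1499.

2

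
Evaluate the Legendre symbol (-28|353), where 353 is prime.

-1

Euler's criterion: (-28/353) ≡ 325^176 (mod 353).
325^2 ≡ 78 (mod 353)
325^4 ≡ 83 (mod 353)
325^8 ≡ 182 (mod 353)
325^16 ≡ 295 (mod 353)
325^32 ≡ 187 (mod 353)
325^64 ≡ 22 (mod 353)
325^128 ≡ 131 (mod 353)
325^176 = 325^(128+32+16) ≡ 352 (mod 353).
Result is 352 ≡ −1, so (-28/353) = −1.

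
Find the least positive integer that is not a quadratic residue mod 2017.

(2/2017) = +1, so 2 is a residue.
(3/2017) = +1, so 3 is a residue.
(4/2017) = +1, so 4 is a residue.
(5/2017) = −1, so 5 is the smallest positive non-residue mod 2017.

5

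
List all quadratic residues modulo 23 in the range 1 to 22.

1 2 3 4 6 8 9 12 13 16 18

Square k = 1,…,11 (k and 23−k give the same square):
1²=1, 2²=4, 3²=9, 4²=16, 5²≡2, 6²≡13, 7²≡3, 8²≡18, 9²≡12, 10²≡8, 11²≡6 (mod 23).
So the quadratic residues mod 23 are {1, 2, 3, 4, 6, 8, 9, 12, 13, 16, 18}.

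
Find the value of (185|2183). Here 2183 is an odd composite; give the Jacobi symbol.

Reciprocity: 185 ≡ 1 and 2183 ≡ 3 (mod 4), so (185/2183) = +(2183/185).
Reduce top mod 185: now compute (148/185).
Pull out 2^2: since 185 ≡ 1 (mod 8), (2/185) = +1, so (2/185)^2 = +1.
Reciprocity: 37 ≡ 1 and 185 ≡ 1 (mod 4), so (37/185) = +(185/37).
Reduce top mod 37: now compute (0/37).
Top reduces to 0: gcd > 1, so the symbol is 0.

0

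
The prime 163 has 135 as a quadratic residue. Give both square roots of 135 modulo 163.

Since 163 ≡ 3 (mod 4), a square root of 135 is 135^((163+1)/4) = 135^41 mod 163.
Repeated squaring: 135^2≡132, 135^4≡146, 135^8≡126, 135^16≡65, 135^32≡150 (mod 163).
135^41 = 135^(32+8+1) ≡ 61 (mod 163).
Check: 61² = 3721 ≡ 135 (mod 163). The two roots are 61 and 102.

61, 102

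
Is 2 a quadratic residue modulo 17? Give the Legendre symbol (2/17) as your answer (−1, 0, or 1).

1

Pull out 2: since 17 ≡ 1 (mod 8), (2/17) = +1.
Reached (1/17) = 1. Collecting the sign flips along the way, the symbol is +1.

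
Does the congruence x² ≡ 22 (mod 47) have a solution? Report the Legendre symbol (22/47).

Pull out 2: since 47 ≡ 7 (mod 8), (2/47) = +1.
Reciprocity: 11 ≡ 3 and 47 ≡ 3 (mod 4), so (11/47) = −(47/11).
Reduce top mod 11: now compute (3/11).
Reciprocity: 3 ≡ 3 and 11 ≡ 3 (mod 4), so (3/11) = −(11/3).
Reduce top mod 3: now compute (2/3).
Pull out 2: since 3 ≡ 3 (mod 8), (2/3) = -1.
Reached (1/3) = 1. Collecting the sign flips along the way, the symbol is -1.

-1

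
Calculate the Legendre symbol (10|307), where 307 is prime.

1

Pull out 2: since 307 ≡ 3 (mod 8), (2/307) = -1.
Reciprocity: 5 ≡ 1 and 307 ≡ 3 (mod 4), so (5/307) = +(307/5).
Reduce top mod 5: now compute (2/5).
Pull out 2: since 5 ≡ 5 (mod 8), (2/5) = -1.
Reached (1/5) = 1. Collecting the sign flips along the way, the symbol is +1.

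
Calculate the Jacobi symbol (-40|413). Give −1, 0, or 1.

1

First reduce: -40 ≡ 373 (mod 413).
Reciprocity: 373 ≡ 1 and 413 ≡ 1 (mod 4), so (373/413) = +(413/373).
Reduce top mod 373: now compute (40/373).
Pull out 2^3: since 373 ≡ 5 (mod 8), (2/373) = -1, so (2/373)^3 = -1.
Reciprocity: 5 ≡ 1 and 373 ≡ 1 (mod 4), so (5/373) = +(373/5).
Reduce top mod 5: now compute (3/5).
Reciprocity: 3 ≡ 3 and 5 ≡ 1 (mod 4), so (3/5) = +(5/3).
Reduce top mod 3: now compute (2/3).
Pull out 2: since 3 ≡ 3 (mod 8), (2/3) = -1.
Reached (1/3) = 1. Collecting the sign flips along the way, the symbol is +1.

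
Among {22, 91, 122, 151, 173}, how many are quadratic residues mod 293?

2

(22/293) = +1 → QR.
(91/293) = +1 → QR.
(122/293) = -1 → non-residue.
(151/293) = -1 → non-residue.
(173/293) = -1 → non-residue.
Total quadratic residues among the 5: 2.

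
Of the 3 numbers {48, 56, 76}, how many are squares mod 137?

2

(48/137) = -1 → non-residue.
(56/137) = +1 → QR.
(76/137) = +1 → QR.
Total quadratic residues among the 3: 2.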